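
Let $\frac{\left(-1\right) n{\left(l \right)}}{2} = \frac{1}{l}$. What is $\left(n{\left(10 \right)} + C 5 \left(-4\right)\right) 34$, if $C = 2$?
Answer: $- \frac{6834}{5} \approx -1366.8$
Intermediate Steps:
$n{\left(l \right)} = - \frac{2}{l}$
$\left(n{\left(10 \right)} + C 5 \left(-4\right)\right) 34 = \left(- \frac{2}{10} + 2 \cdot 5 \left(-4\right)\right) 34 = \left(\left(-2\right) \frac{1}{10} + 10 \left(-4\right)\right) 34 = \left(- \frac{1}{5} - 40\right) 34 = \left(- \frac{201}{5}\right) 34 = - \frac{6834}{5}$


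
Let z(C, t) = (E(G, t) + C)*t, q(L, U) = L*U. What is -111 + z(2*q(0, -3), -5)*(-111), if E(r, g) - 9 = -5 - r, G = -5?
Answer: 4884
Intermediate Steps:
E(r, g) = 4 - r (E(r, g) = 9 + (-5 - r) = 4 - r)
z(C, t) = t*(9 + C) (z(C, t) = ((4 - 1*(-5)) + C)*t = ((4 + 5) + C)*t = (9 + C)*t = t*(9 + C))
-111 + z(2*q(0, -3), -5)*(-111) = -111 - 5*(9 + 2*(0*(-3)))*(-111) = -111 - 5*(9 + 2*0)*(-111) = -111 - 5*(9 + 0)*(-111) = -111 - 5*9*(-111) = -111 - 45*(-111) = -111 + 4995 = 4884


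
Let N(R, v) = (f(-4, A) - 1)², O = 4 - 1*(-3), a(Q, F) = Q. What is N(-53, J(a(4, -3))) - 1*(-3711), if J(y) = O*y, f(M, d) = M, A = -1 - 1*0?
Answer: 3736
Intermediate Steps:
O = 7 (O = 4 + 3 = 7)
A = -1 (A = -1 + 0 = -1)
J(y) = 7*y
N(R, v) = 25 (N(R, v) = (-4 - 1)² = (-5)² = 25)
N(-53, J(a(4, -3))) - 1*(-3711) = 25 - 1*(-3711) = 25 + 3711 = 3736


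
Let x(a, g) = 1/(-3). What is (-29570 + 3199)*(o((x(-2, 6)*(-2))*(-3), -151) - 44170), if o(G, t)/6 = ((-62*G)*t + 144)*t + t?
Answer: -442727001884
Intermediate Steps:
x(a, g) = -⅓
o(G, t) = 6*t + 6*t*(144 - 62*G*t) (o(G, t) = 6*(((-62*G)*t + 144)*t + t) = 6*((-62*G*t + 144)*t + t) = 6*((144 - 62*G*t)*t + t) = 6*(t*(144 - 62*G*t) + t) = 6*(t + t*(144 - 62*G*t)) = 6*t + 6*t*(144 - 62*G*t))
(-29570 + 3199)*(o((x(-2, 6)*(-2))*(-3), -151) - 44170) = (-29570 + 3199)*(6*(-151)*(145 - 62*-⅓*(-2)*(-3)*(-151)) - 44170) = -26371*(6*(-151)*(145 - 62*(⅔)*(-3)*(-151)) - 44170) = -26371*(6*(-151)*(145 - 62*(-2)*(-151)) - 44170) = -26371*(6*(-151)*(145 - 18724) - 44170) = -26371*(6*(-151)*(-18579) - 44170) = -26371*(16832574 - 44170) = -26371*16788404 = -442727001884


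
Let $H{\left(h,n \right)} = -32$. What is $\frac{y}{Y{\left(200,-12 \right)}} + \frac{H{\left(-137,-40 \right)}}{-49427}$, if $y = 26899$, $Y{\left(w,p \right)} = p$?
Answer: $- \frac{1329536489}{593124} \approx -2241.6$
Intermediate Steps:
$\frac{y}{Y{\left(200,-12 \right)}} + \frac{H{\left(-137,-40 \right)}}{-49427} = \frac{26899}{-12} - \frac{32}{-49427} = 26899 \left(- \frac{1}{12}\right) - - \frac{32}{49427} = - \frac{26899}{12} + \frac{32}{49427} = - \frac{1329536489}{593124}$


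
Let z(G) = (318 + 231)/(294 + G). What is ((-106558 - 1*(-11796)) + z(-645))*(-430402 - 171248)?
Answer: 741188478450/13 ≈ 5.7014e+10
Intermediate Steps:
z(G) = 549/(294 + G)
((-106558 - 1*(-11796)) + z(-645))*(-430402 - 171248) = ((-106558 - 1*(-11796)) + 549/(294 - 645))*(-430402 - 171248) = ((-106558 + 11796) + 549/(-351))*(-601650) = (-94762 + 549*(-1/351))*(-601650) = (-94762 - 61/39)*(-601650) = -3695779/39*(-601650) = 741188478450/13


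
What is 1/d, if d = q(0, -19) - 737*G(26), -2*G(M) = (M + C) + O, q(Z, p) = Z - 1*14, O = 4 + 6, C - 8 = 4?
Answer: 1/17674 ≈ 5.6580e-5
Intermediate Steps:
C = 12 (C = 8 + 4 = 12)
O = 10
q(Z, p) = -14 + Z (q(Z, p) = Z - 14 = -14 + Z)
G(M) = -11 - M/2 (G(M) = -((M + 12) + 10)/2 = -((12 + M) + 10)/2 = -(22 + M)/2 = -11 - M/2)
d = 17674 (d = (-14 + 0) - 737*(-11 - ½*26) = -14 - 737*(-11 - 13) = -14 - 737*(-24) = -14 + 17688 = 17674)
1/d = 1/17674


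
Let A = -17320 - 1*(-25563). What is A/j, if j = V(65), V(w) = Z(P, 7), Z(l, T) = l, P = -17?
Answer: -8243/17 ≈ -484.88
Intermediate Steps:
A = 8243 (A = -17320 + 25563 = 8243)
V(w) = -17
j = -17
A/j = 8243/(-17) = 8243*(-1/17) = -8243/17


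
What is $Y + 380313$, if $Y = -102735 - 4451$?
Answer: $273127$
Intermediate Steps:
$Y = -107186$
$Y + 380313 = -107186 + 380313 = 273127$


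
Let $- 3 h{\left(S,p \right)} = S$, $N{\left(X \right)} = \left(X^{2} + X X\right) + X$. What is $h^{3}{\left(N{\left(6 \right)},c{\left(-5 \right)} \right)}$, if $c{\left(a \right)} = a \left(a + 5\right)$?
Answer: $-17576$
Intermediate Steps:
$N{\left(X \right)} = X + 2 X^{2}$ ($N{\left(X \right)} = \left(X^{2} + X^{2}\right) + X = 2 X^{2} + X = X + 2 X^{2}$)
$c{\left(a \right)} = a \left(5 + a\right)$
$h{\left(S,p \right)} = - \frac{S}{3}$
$h^{3}{\left(N{\left(6 \right)},c{\left(-5 \right)} \right)} = \left(- \frac{6 \left(1 + 2 \cdot 6\right)}{3}\right)^{3} = \left(- \frac{6 \left(1 + 12\right)}{3}\right)^{3} = \left(- \frac{6 \cdot 13}{3}\right)^{3} = \left(\left(- \frac{1}{3}\right) 78\right)^{3} = \left(-26\right)^{3} = -17576$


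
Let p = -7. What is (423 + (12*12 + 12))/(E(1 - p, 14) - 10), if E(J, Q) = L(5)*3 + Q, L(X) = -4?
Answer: -579/8 ≈ -72.375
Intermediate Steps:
E(J, Q) = -12 + Q (E(J, Q) = -4*3 + Q = -12 + Q)
(423 + (12*12 + 12))/(E(1 - p, 14) - 10) = (423 + (12*12 + 12))/((-12 + 14) - 10) = (423 + (144 + 12))/(2 - 10) = (423 + 156)/(-8) = 579*(-⅛) = -579/8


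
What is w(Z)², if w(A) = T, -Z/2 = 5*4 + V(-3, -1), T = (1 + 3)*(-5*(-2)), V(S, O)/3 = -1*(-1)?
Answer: 1600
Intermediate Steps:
V(S, O) = 3 (V(S, O) = 3*(-1*(-1)) = 3*1 = 3)
T = 40 (T = 4*10 = 40)
Z = -46 (Z = -2*(5*4 + 3) = -2*(20 + 3) = -2*23 = -46)
w(A) = 40
w(Z)² = 40² = 1600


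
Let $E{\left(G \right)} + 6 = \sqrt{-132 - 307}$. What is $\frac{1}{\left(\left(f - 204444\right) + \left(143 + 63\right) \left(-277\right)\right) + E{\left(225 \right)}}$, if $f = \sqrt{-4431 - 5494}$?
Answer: $\frac{1}{-261512 + i \sqrt{439} + 5 i \sqrt{397}} \approx -3.8239 \cdot 10^{-6} - 1.76 \cdot 10^{-9} i$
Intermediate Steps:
$f = 5 i \sqrt{397}$ ($f = \sqrt{-9925} = 5 i \sqrt{397} \approx 99.624 i$)
$E{\left(G \right)} = -6 + i \sqrt{439}$ ($E{\left(G \right)} = -6 + \sqrt{-132 - 307} = -6 + \sqrt{-439} = -6 + i \sqrt{439}$)
$\frac{1}{\left(\left(f - 204444\right) + \left(143 + 63\right) \left(-277\right)\right) + E{\left(225 \right)}} = \frac{1}{\left(\left(5 i \sqrt{397} - 204444\right) + \left(143 + 63\right) \left(-277\right)\right) - \left(6 - i \sqrt{439}\right)} = \frac{1}{\left(\left(-204444 + 5 i \sqrt{397}\right) + 206 \left(-277\right)\right) - \left(6 - i \sqrt{439}\right)} = \frac{1}{\left(\left(-204444 + 5 i \sqrt{397}\right) - 57062\right) - \left(6 - i \sqrt{439}\right)} = \frac{1}{\left(-261506 + 5 i \sqrt{397}\right) - \left(6 - i \sqrt{439}\right)} = \frac{1}{-261512 + i \sqrt{439} + 5 i \sqrt{397}}$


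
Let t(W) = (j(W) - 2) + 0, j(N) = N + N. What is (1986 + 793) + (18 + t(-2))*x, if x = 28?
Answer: 3115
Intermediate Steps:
j(N) = 2*N
t(W) = -2 + 2*W (t(W) = (2*W - 2) + 0 = (-2 + 2*W) + 0 = -2 + 2*W)
(1986 + 793) + (18 + t(-2))*x = (1986 + 793) + (18 + (-2 + 2*(-2)))*28 = 2779 + (18 + (-2 - 4))*28 = 2779 + (18 - 6)*28 = 2779 + 12*28 = 2779 + 336 = 3115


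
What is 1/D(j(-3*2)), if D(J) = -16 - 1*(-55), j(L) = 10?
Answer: 1/39 ≈ 0.025641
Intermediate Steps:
D(J) = 39 (D(J) = -16 + 55 = 39)
1/D(j(-3*2)) = 1/39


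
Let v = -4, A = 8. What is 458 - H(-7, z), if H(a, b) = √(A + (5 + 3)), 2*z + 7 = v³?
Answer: 454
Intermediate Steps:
z = -71/2 (z = -7/2 + (½)*(-4)³ = -7/2 + (½)*(-64) = -7/2 - 32 = -71/2 ≈ -35.500)
H(a, b) = 4 (H(a, b) = √(8 + (5 + 3)) = √(8 + 8) = √16 = 4)
458 - H(-7, z) = 458 - 1*4 = 458 - 4 = 454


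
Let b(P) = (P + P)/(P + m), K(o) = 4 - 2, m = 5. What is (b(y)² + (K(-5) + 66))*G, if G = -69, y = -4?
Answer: -9108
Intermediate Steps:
K(o) = 2
b(P) = 2*P/(5 + P) (b(P) = (P + P)/(P + 5) = (2*P)/(5 + P) = 2*P/(5 + P))
(b(y)² + (K(-5) + 66))*G = ((2*(-4)/(5 - 4))² + (2 + 66))*(-69) = ((2*(-4)/1)² + 68)*(-69) = ((2*(-4)*1)² + 68)*(-69) = ((-8)² + 68)*(-69) = (64 + 68)*(-69) = 132*(-69) = -9108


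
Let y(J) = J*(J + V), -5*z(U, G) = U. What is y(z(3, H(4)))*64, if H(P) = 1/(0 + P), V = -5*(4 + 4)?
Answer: 38976/25 ≈ 1559.0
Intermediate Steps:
V = -40 (V = -5*8 = -40)
H(P) = 1/P
z(U, G) = -U/5
y(J) = J*(-40 + J) (y(J) = J*(J - 40) = J*(-40 + J))
y(z(3, H(4)))*64 = ((-⅕*3)*(-40 - ⅕*3))*64 = -3*(-40 - ⅗)/5*64 = -⅗*(-203/5)*64 = (609/25)*64 = 38976/25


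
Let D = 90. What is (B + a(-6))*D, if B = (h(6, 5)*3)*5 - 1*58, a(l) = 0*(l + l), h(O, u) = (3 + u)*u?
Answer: 48780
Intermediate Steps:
h(O, u) = u*(3 + u)
a(l) = 0 (a(l) = 0*(2*l) = 0)
B = 542 (B = ((5*(3 + 5))*3)*5 - 1*58 = ((5*8)*3)*5 - 58 = (40*3)*5 - 58 = 120*5 - 58 = 600 - 58 = 542)
(B + a(-6))*D = (542 + 0)*90 = 542*90 = 48780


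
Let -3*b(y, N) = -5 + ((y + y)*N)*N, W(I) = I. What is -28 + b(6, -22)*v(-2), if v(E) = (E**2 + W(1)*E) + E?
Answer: -28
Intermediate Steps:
v(E) = E**2 + 2*E (v(E) = (E**2 + 1*E) + E = (E**2 + E) + E = (E + E**2) + E = E**2 + 2*E)
b(y, N) = 5/3 - 2*y*N**2/3 (b(y, N) = -(-5 + ((y + y)*N)*N)/3 = -(-5 + ((2*y)*N)*N)/3 = -(-5 + (2*N*y)*N)/3 = -(-5 + 2*y*N**2)/3 = 5/3 - 2*y*N**2/3)
-28 + b(6, -22)*v(-2) = -28 + (5/3 - 2/3*6*(-22)**2)*(-2*(2 - 2)) = -28 + (5/3 - 2/3*6*484)*(-2*0) = -28 + (5/3 - 1936)*0 = -28 - 5803/3*0 = -28 + 0 = -28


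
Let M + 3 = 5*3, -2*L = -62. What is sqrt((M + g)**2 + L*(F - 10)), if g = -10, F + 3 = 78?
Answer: sqrt(2019) ≈ 44.933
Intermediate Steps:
F = 75 (F = -3 + 78 = 75)
L = 31 (L = -1/2*(-62) = 31)
M = 12 (M = -3 + 5*3 = -3 + 15 = 12)
sqrt((M + g)**2 + L*(F - 10)) = sqrt((12 - 10)**2 + 31*(75 - 10)) = sqrt(2**2 + 31*65) = sqrt(4 + 2015) = sqrt(2019)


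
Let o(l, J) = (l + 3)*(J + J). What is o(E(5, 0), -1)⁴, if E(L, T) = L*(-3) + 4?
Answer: 65536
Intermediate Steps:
E(L, T) = 4 - 3*L (E(L, T) = -3*L + 4 = 4 - 3*L)
o(l, J) = 2*J*(3 + l) (o(l, J) = (3 + l)*(2*J) = 2*J*(3 + l))
o(E(5, 0), -1)⁴ = (2*(-1)*(3 + (4 - 3*5)))⁴ = (2*(-1)*(3 + (4 - 15)))⁴ = (2*(-1)*(3 - 11))⁴ = (2*(-1)*(-8))⁴ = 16⁴ = 65536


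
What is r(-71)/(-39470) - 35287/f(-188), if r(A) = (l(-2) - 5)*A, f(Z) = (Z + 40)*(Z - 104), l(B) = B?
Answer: -707128121/852867760 ≈ -0.82912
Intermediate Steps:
f(Z) = (-104 + Z)*(40 + Z) (f(Z) = (40 + Z)*(-104 + Z) = (-104 + Z)*(40 + Z))
r(A) = -7*A (r(A) = (-2 - 5)*A = -7*A)
r(-71)/(-39470) - 35287/f(-188) = -7*(-71)/(-39470) - 35287/(-4160 + (-188)**2 - 64*(-188)) = 497*(-1/39470) - 35287/(-4160 + 35344 + 12032) = -497/39470 - 35287/43216 = -707128121/852867760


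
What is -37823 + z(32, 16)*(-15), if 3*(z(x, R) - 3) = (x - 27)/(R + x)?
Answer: -1817689/48 ≈ -37869.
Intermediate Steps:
z(x, R) = 3 + (-27 + x)/(3*(R + x)) (z(x, R) = 3 + ((x - 27)/(R + x))/3 = 3 + ((-27 + x)/(R + x))/3 = 3 + (-27 + x)/(3*(R + x)))
-37823 + z(32, 16)*(-15) = -37823 + ((-9 + 3*16 + (10/3)*32)/(16 + 32))*(-15) = -37823 + ((-9 + 48 + 320/3)/48)*(-15) = -37823 + ((1/48)*(437/3))*(-15) = -37823 + (437/144)*(-15) = -37823 - 2185/48 = -1817689/48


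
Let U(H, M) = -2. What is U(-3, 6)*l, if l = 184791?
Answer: -369582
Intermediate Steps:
U(-3, 6)*l = -2*184791 = -369582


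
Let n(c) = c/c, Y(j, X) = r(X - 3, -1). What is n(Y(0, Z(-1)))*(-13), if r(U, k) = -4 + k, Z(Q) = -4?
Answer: -13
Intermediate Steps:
Y(j, X) = -5 (Y(j, X) = -4 - 1 = -5)
n(c) = 1
n(Y(0, Z(-1)))*(-13) = 1*(-13) = -13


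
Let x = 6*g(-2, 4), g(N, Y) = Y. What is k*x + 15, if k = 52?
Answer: 1263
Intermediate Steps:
x = 24 (x = 6*4 = 24)
k*x + 15 = 52*24 + 15 = 1248 + 15 = 1263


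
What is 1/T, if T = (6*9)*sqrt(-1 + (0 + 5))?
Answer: 1/108 ≈ 0.0092593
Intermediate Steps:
T = 108 (T = 54*sqrt(-1 + 5) = 54*sqrt(4) = 54*2 = 108)
1/T = 1/108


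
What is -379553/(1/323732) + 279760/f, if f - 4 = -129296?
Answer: -3971638582472048/32323 ≈ -1.2287e+11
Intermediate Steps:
f = -129292 (f = 4 - 129296 = -129292)
-379553/(1/323732) + 279760/f = -379553/(1/323732) + 279760/(-129292) = -379553/1/323732 + 279760*(-1/129292) = -379553*323732 - 69940/32323 = -122873451796 - 69940/32323 = -3971638582472048/32323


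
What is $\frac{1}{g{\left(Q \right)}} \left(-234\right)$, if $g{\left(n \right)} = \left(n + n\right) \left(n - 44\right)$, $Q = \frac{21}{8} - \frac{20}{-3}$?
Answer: $\frac{67392}{185759} \approx 0.36279$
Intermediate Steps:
$Q = \frac{223}{24}$ ($Q = 21 \cdot \frac{1}{8} - - \frac{20}{3} = \frac{21}{8} + \frac{20}{3} = \frac{223}{24} \approx 9.2917$)
$g{\left(n \right)} = 2 n \left(-44 + n\right)$
$\frac{1}{g{\left(Q \right)}} \left(-234\right) = \frac{1}{2 \cdot \frac{223}{24} \left(-44 + \frac{223}{24}\right)} \left(-234\right) = \frac{1}{2 \cdot \frac{223}{24} \left(- \frac{833}{24}\right)} \left(-234\right) = \frac{1}{- \frac{185759}{288}} \left(-234\right) = \left(- \frac{288}{185759}\right) \left(-234\right) = \frac{67392}{185759}$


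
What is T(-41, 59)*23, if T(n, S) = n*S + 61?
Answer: -54234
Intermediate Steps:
T(n, S) = 61 + S*n (T(n, S) = S*n + 61 = 61 + S*n)
T(-41, 59)*23 = (61 + 59*(-41))*23 = (61 - 2419)*23 = -2358*23 = -54234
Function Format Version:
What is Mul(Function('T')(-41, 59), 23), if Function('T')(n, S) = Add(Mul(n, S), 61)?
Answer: -54234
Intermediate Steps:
Function('T')(n, S) = Add(61, Mul(S, n)) (Function('T')(n, S) = Add(Mul(S, n), 61) = Add(61, Mul(S, n)))
Mul(Function('T')(-41, 59), 23) = Mul(Add(61, Mul(59, -41)), 23) = Mul(Add(61, -2419), 23) = Mul(-2358, 23) = -54234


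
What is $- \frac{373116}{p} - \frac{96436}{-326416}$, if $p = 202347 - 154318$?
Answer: $- \frac{29289826903}{3919358516} \approx -7.4731$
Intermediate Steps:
$p = 48029$ ($p = 202347 - 154318 = 48029$)
$- \frac{373116}{p} - \frac{96436}{-326416} = - \frac{373116}{48029} - \frac{96436}{-326416} = \left(-373116\right) \frac{1}{48029} - - \frac{24109}{81604} = - \frac{373116}{48029} + \frac{24109}{81604} = - \frac{29289826903}{3919358516}$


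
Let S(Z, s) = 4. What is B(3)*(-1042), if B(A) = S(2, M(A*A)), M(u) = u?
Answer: -4168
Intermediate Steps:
B(A) = 4
B(3)*(-1042) = 4*(-1042) = -4168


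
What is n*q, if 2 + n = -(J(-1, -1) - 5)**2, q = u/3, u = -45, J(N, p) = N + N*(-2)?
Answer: 270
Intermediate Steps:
J(N, p) = -N (J(N, p) = N - 2*N = -N)
q = -15 (q = -45/3 = -45*1/3 = -15)
n = -18 (n = -2 - (-1*(-1) - 5)**2 = -2 - (1 - 5)**2 = -2 - 1*(-4)**2 = -2 - 1*16 = -2 - 16 = -18)
n*q = -18*(-15) = 270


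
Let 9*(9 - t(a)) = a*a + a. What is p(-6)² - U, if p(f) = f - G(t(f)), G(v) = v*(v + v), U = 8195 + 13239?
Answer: -1336730/81 ≈ -16503.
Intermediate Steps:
U = 21434
t(a) = 9 - a/9 - a²/9 (t(a) = 9 - (a*a + a)/9 = 9 - (a² + a)/9 = 9 - (a + a²)/9 = 9 + (-a/9 - a²/9) = 9 - a/9 - a²/9)
G(v) = 2*v² (G(v) = v*(2*v) = 2*v²)
p(f) = f - 2*(9 - f/9 - f²/9)²
p(-6)² - U = (-6 - 2*(-81 - 6 + (-6)²)²/81)² - 1*21434 = (-6 - 2*(-81 - 6 + 36)²/81)² - 21434 = (-6 - 2/81*(-51)²)² - 21434 = (-6 - 2/81*2601)² - 21434 = (-6 - 578/9)² - 21434 = (-632/9)² - 21434 = 399424/81 - 21434 = -1336730/81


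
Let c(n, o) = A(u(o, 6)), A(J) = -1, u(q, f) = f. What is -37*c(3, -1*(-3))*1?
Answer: 37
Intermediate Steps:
c(n, o) = -1
-37*c(3, -1*(-3))*1 = -37*(-1)*1 = 37*1 = 37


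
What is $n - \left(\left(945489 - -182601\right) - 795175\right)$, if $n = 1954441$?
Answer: $1621526$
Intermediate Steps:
$n - \left(\left(945489 - -182601\right) - 795175\right) = 1954441 - \left(\left(945489 - -182601\right) - 795175\right) = 1954441 - \left(\left(945489 + 182601\right) - 795175\right) = 1954441 - \left(1128090 - 795175\right) = 1954441 - 332915 = 1621526$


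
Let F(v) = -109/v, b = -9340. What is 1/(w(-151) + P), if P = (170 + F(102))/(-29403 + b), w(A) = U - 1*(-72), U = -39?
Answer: 3951786/130391707 ≈ 0.030307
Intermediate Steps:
w(A) = 33 (w(A) = -39 - 1*(-72) = -39 + 72 = 33)
P = -17231/3951786 (P = (170 - 109/102)/(-29403 - 9340) = (170 - 109*1/102)/(-38743) = (170 - 109/102)*(-1/38743) = (17231/102)*(-1/38743) = -17231/3951786 ≈ -0.0043603)
1/(w(-151) + P) = 1/(33 - 17231/3951786) = 1/(130391707/3951786) = 3951786/130391707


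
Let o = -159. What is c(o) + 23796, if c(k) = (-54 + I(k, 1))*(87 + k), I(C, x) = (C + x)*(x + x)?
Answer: 50436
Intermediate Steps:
I(C, x) = 2*x*(C + x) (I(C, x) = (C + x)*(2*x) = 2*x*(C + x))
c(k) = (-52 + 2*k)*(87 + k) (c(k) = (-54 + 2*1*(k + 1))*(87 + k) = (-54 + 2*1*(1 + k))*(87 + k) = (-54 + (2 + 2*k))*(87 + k) = (-52 + 2*k)*(87 + k))
c(o) + 23796 = (-4524 + 2*(-159)² + 122*(-159)) + 23796 = (-4524 + 2*25281 - 19398) + 23796 = (-4524 + 50562 - 19398) + 23796 = 26640 + 23796 = 50436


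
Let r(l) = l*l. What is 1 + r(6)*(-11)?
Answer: -395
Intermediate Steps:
r(l) = l²
1 + r(6)*(-11) = 1 + 6²*(-11) = 1 + 36*(-11) = 1 - 396 = -395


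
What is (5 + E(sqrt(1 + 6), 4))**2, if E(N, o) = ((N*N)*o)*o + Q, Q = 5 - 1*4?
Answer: 13924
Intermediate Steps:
Q = 1 (Q = 5 - 4 = 1)
E(N, o) = 1 + N**2*o**2 (E(N, o) = ((N*N)*o)*o + 1 = (N**2*o)*o + 1 = (o*N**2)*o + 1 = N**2*o**2 + 1 = 1 + N**2*o**2)
(5 + E(sqrt(1 + 6), 4))**2 = (5 + (1 + (sqrt(1 + 6))**2*4**2))**2 = (5 + (1 + (sqrt(7))**2*16))**2 = (5 + (1 + 7*16))**2 = (5 + (1 + 112))**2 = (5 + 113)**2 = 118**2 = 13924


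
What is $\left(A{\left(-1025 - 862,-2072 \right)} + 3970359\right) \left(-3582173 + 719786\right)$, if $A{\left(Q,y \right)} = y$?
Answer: $-11358773121069$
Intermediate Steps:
$\left(A{\left(-1025 - 862,-2072 \right)} + 3970359\right) \left(-3582173 + 719786\right) = \left(-2072 + 3970359\right) \left(-3582173 + 719786\right) = 3968287 \left(-2862387\right) = -11358773121069$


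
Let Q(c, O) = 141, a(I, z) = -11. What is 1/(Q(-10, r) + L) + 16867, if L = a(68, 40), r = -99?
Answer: 2192711/130 ≈ 16867.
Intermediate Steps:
L = -11
1/(Q(-10, r) + L) + 16867 = 1/(141 - 11) + 16867 = 1/130 + 16867 = 2192711/130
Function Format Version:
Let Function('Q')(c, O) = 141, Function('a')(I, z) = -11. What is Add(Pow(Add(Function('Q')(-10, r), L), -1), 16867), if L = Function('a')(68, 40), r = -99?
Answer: Rational(2192711, 130) ≈ 16867.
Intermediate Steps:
L = -11
Add(Pow(Add(Function('Q')(-10, r), L), -1), 16867) = Add(Pow(Add(141, -11), -1), 16867) = Add(Pow(130, -1), 16867) = Add(Rational(1, 130), 16867) = Rational(2192711, 130)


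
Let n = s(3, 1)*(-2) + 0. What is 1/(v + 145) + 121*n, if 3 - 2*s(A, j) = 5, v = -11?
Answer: 32429/134 ≈ 242.01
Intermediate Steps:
s(A, j) = -1 (s(A, j) = 3/2 - ½*5 = 3/2 - 5/2 = -1)
n = 2 (n = -1*(-2) + 0 = 2 + 0 = 2)
1/(v + 145) + 121*n = 1/(-11 + 145) + 121*2 = 1/134 + 242 = 32429/134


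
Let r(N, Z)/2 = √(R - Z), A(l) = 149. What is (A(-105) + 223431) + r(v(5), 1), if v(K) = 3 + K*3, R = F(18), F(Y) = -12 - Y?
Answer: 223580 + 2*I*√31 ≈ 2.2358e+5 + 11.136*I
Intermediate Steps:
R = -30 (R = -12 - 1*18 = -12 - 18 = -30)
v(K) = 3 + 3*K
r(N, Z) = 2*√(-30 - Z)
(A(-105) + 223431) + r(v(5), 1) = (149 + 223431) + 2*√(-30 - 1*1) = 223580 + 2*√(-30 - 1) = 223580 + 2*√(-31) = 223580 + 2*(I*√31) = 223580 + 2*I*√31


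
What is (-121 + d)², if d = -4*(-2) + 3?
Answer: 12100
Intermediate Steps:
d = 11 (d = 8 + 3 = 11)
(-121 + d)² = (-121 + 11)² = (-110)² = 12100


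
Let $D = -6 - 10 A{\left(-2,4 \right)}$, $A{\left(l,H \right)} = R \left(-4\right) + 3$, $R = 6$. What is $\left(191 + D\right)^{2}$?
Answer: $156025$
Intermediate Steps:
$A{\left(l,H \right)} = -21$ ($A{\left(l,H \right)} = 6 \left(-4\right) + 3 = -24 + 3 = -21$)
$D = 204$ ($D = -6 - -210 = -6 + 210 = 204$)
$\left(191 + D\right)^{2} = \left(191 + 204\right)^{2} = 395^{2} = 156025$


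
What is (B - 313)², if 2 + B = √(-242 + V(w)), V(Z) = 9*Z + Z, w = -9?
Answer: 98893 - 1260*I*√83 ≈ 98893.0 - 11479.0*I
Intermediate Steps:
V(Z) = 10*Z
B = -2 + 2*I*√83 (B = -2 + √(-242 + 10*(-9)) = -2 + √(-242 - 90) = -2 + √(-332) = -2 + 2*I*√83 ≈ -2.0 + 18.221*I)
(B - 313)² = ((-2 + 2*I*√83) - 313)² = (-315 + 2*I*√83)²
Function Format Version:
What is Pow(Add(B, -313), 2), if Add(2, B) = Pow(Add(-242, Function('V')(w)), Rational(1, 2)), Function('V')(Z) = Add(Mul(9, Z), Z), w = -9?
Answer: Add(98893, Mul(-1260, I, Pow(83, Rational(1, 2)))) ≈ Add(98893., Mul(-11479., I))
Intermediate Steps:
Function('V')(Z) = Mul(10, Z)
B = Add(-2, Mul(2, I, Pow(83, Rational(1, 2)))) (B = Add(-2, Pow(Add(-242, Mul(10, -9)), Rational(1, 2))) = Add(-2, Pow(Add(-242, -90), Rational(1, 2))) = Add(-2, Pow(-332, Rational(1, 2))) = Add(-2, Mul(2, I, Pow(83, Rational(1, 2)))) ≈ Add(-2.0000, Mul(18.221, I)))
Pow(Add(B, -313), 2) = Pow(Add(Add(-2, Mul(2, I, Pow(83, Rational(1, 2)))), -313), 2) = Pow(Add(-315, Mul(2, I, Pow(83, Rational(1, 2)))), 2)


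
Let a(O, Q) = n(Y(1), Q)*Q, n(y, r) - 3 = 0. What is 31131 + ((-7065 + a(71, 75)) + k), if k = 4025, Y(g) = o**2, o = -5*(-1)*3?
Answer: 28316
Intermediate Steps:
o = 15 (o = 5*3 = 15)
Y(g) = 225 (Y(g) = 15**2 = 225)
n(y, r) = 3 (n(y, r) = 3 + 0 = 3)
a(O, Q) = 3*Q
31131 + ((-7065 + a(71, 75)) + k) = 31131 + ((-7065 + 3*75) + 4025) = 31131 + ((-7065 + 225) + 4025) = 31131 + (-6840 + 4025) = 31131 - 2815 = 28316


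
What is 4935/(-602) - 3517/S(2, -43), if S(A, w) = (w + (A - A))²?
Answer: -37349/3698 ≈ -10.100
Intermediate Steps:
S(A, w) = w² (S(A, w) = (w + 0)² = w²)
4935/(-602) - 3517/S(2, -43) = 4935/(-602) - 3517/((-43)²) = 4935*(-1/602) - 3517/1849 = -705/86 - 3517*1/1849 = -705/86 - 3517/1849 = -37349/3698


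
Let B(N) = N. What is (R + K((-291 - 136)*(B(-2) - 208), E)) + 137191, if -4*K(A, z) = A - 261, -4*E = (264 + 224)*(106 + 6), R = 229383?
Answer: 1376887/4 ≈ 3.4422e+5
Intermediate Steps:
E = -13664 (E = -(264 + 224)*(106 + 6)/4 = -122*112 = -¼*54656 = -13664)
K(A, z) = 261/4 - A/4 (K(A, z) = -(A - 261)/4 = -(-261 + A)/4 = 261/4 - A/4)
(R + K((-291 - 136)*(B(-2) - 208), E)) + 137191 = (229383 + (261/4 - (-291 - 136)*(-2 - 208)/4)) + 137191 = (229383 + (261/4 - (-427)*(-210)/4)) + 137191 = (229383 + (261/4 - ¼*89670)) + 137191 = (229383 + (261/4 - 44835/2)) + 137191 = (229383 - 89409/4) + 137191 = 828123/4 + 137191 = 1376887/4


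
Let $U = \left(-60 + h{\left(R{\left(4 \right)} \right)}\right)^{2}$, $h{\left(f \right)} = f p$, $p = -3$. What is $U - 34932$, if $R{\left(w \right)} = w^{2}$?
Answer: $-23268$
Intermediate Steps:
$h{\left(f \right)} = - 3 f$ ($h{\left(f \right)} = f \left(-3\right) = - 3 f$)
$U = 11664$ ($U = \left(-60 - 3 \cdot 4^{2}\right)^{2} = \left(-60 - 48\right)^{2} = \left(-108\right)^{2} = 11664$)
$U - 34932 = 11664 - 34932 = -23268$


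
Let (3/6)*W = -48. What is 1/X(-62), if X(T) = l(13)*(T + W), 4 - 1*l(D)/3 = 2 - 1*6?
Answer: -1/3792 ≈ -0.00026371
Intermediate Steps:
W = -96 (W = 2*(-48) = -96)
l(D) = 24 (l(D) = 12 - 3*(2 - 1*6) = 12 - 3*(2 - 6) = 12 - 3*(-4) = 12 + 12 = 24)
X(T) = -2304 + 24*T (X(T) = 24*(T - 96) = 24*(-96 + T) = -2304 + 24*T)
1/X(-62) = 1/(-2304 + 24*(-62)) = 1/(-2304 - 1488) = 1/(-3792) = -1/3792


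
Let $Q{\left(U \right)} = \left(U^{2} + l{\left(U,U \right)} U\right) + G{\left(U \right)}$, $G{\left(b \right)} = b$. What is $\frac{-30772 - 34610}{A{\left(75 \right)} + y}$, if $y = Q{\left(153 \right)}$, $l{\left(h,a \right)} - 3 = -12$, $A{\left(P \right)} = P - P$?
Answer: $- \frac{1282}{435} \approx -2.9471$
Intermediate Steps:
$A{\left(P \right)} = 0$
$l{\left(h,a \right)} = -9$ ($l{\left(h,a \right)} = 3 - 12 = -9$)
$Q{\left(U \right)} = U^{2} - 8 U$ ($Q{\left(U \right)} = \left(U^{2} - 9 U\right) + U = U^{2} - 8 U$)
$y = 22185$ ($y = 153 \left(-8 + 153\right) = 153 \cdot 145 = 22185$)
$\frac{-30772 - 34610}{A{\left(75 \right)} + y} = \frac{-30772 - 34610}{0 + 22185} = - \frac{65382}{22185} = \left(-65382\right) \frac{1}{22185} = - \frac{1282}{435}$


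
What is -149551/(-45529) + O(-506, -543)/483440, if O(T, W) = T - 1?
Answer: 72275852237/22010539760 ≈ 3.2837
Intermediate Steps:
O(T, W) = -1 + T
-149551/(-45529) + O(-506, -543)/483440 = -149551/(-45529) + (-1 - 506)/483440 = -149551*(-1/45529) - 507*1/483440 = 149551/45529 - 507/483440 = 72275852237/22010539760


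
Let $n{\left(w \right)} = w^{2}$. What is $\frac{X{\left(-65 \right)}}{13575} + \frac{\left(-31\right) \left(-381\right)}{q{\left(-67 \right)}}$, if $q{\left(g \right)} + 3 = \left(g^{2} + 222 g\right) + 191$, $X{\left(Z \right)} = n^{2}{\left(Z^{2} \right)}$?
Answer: $\frac{14440982919490528}{615219} \approx 2.3473 \cdot 10^{10}$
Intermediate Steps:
$X{\left(Z \right)} = Z^{8}$ ($X{\left(Z \right)} = \left(\left(Z^{2}\right)^{2}\right)^{2} = \left(Z^{4}\right)^{2} = Z^{8}$)
$q{\left(g \right)} = 188 + g^{2} + 222 g$ ($q{\left(g \right)} = -3 + \left(\left(g^{2} + 222 g\right) + 191\right) = -3 + \left(191 + g^{2} + 222 g\right) = 188 + g^{2} + 222 g$)
$\frac{X{\left(-65 \right)}}{13575} + \frac{\left(-31\right) \left(-381\right)}{q{\left(-67 \right)}} = \frac{\left(-65\right)^{8}}{13575} + \frac{\left(-31\right) \left(-381\right)}{188 + \left(-67\right)^{2} + 222 \left(-67\right)} = 318644812890625 \cdot \frac{1}{13575} + \frac{11811}{188 + 4489 - 14874} = \frac{12745792515625}{543} + \frac{11811}{-10197} = \frac{12745792515625}{543} + 11811 \left(- \frac{1}{10197}\right) = \frac{12745792515625}{543} - \frac{3937}{3399} = \frac{14440982919490528}{615219}$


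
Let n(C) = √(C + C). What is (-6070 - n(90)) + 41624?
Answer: 35554 - 6*√5 ≈ 35541.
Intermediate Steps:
n(C) = √2*√C (n(C) = √(2*C) = √2*√C)
(-6070 - n(90)) + 41624 = (-6070 - √2*√90) + 41624 = (-6070 - √2*3*√10) + 41624 = (-6070 - 6*√5) + 41624 = 35554 - 6*√5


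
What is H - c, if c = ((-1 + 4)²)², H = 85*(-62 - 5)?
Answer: -5776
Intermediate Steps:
H = -5695 (H = 85*(-67) = -5695)
c = 81 (c = (3²)² = 9² = 81)
H - c = -5695 - 1*81 = -5695 - 81 = -5776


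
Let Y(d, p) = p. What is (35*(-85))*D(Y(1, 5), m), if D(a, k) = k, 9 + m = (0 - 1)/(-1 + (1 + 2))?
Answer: 56525/2 ≈ 28263.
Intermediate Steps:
m = -19/2 (m = -9 + (0 - 1)/(-1 + (1 + 2)) = -9 - 1/(-1 + 3) = -9 - 1/2 = -19/2 ≈ -9.5000)
(35*(-85))*D(Y(1, 5), m) = (35*(-85))*(-19/2) = -2975*(-19/2) = 56525/2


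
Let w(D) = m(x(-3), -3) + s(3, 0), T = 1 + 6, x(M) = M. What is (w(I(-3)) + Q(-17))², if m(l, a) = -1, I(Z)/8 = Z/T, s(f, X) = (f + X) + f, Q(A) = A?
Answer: 144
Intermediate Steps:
s(f, X) = X + 2*f (s(f, X) = (X + f) + f = X + 2*f)
T = 7
I(Z) = 8*Z/7 (I(Z) = 8*(Z/7) = 8*Z/7)
w(D) = 5 (w(D) = -1 + (0 + 2*3) = -1 + (0 + 6) = -1 + 6 = 5)
(w(I(-3)) + Q(-17))² = (5 - 17)² = (-12)² = 144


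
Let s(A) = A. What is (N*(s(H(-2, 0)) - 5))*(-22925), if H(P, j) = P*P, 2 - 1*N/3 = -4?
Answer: 412650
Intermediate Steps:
N = 18 (N = 6 - 3*(-4) = 6 + 12 = 18)
H(P, j) = P²
(N*(s(H(-2, 0)) - 5))*(-22925) = (18*((-2)² - 5))*(-22925) = (18*(4 - 5))*(-22925) = (18*(-1))*(-22925) = -18*(-22925) = 412650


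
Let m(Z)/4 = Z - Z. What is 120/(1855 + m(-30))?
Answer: 24/371 ≈ 0.064690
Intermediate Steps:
m(Z) = 0 (m(Z) = 4*(Z - Z) = 4*0 = 0)
120/(1855 + m(-30)) = 120/(1855 + 0) = 120/1855 = 120*(1/1855) = 24/371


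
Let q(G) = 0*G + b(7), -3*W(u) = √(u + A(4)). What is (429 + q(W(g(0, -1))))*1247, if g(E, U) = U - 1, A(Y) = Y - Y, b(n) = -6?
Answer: 527481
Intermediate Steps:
A(Y) = 0
g(E, U) = -1 + U
W(u) = -√u/3 (W(u) = -√(u + 0)/3 = -√u/3)
q(G) = -6 (q(G) = 0*G - 6 = 0 - 6 = -6)
(429 + q(W(g(0, -1))))*1247 = (429 - 6)*1247 = 423*1247 = 527481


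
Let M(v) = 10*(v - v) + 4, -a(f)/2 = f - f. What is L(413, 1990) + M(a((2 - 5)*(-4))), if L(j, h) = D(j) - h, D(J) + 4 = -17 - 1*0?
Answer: -2007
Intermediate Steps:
a(f) = 0 (a(f) = -2*(f - f) = -2*0 = 0)
D(J) = -21 (D(J) = -4 + (-17 - 1*0) = -4 + (-17 + 0) = -4 - 17 = -21)
L(j, h) = -21 - h
M(v) = 4 (M(v) = 10*0 + 4 = 0 + 4 = 4)
L(413, 1990) + M(a((2 - 5)*(-4))) = (-21 - 1*1990) + 4 = (-21 - 1990) + 4 = -2011 + 4 = -2007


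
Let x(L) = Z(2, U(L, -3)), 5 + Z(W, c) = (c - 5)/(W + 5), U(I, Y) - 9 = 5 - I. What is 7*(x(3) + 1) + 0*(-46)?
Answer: -22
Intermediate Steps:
U(I, Y) = 14 - I (U(I, Y) = 9 + (5 - I) = 14 - I)
Z(W, c) = -5 + (-5 + c)/(5 + W) (Z(W, c) = -5 + (c - 5)/(W + 5) = -5 + (-5 + c)/(5 + W))
x(L) = -26/7 - L/7 (x(L) = (-30 + (14 - L) - 5*2)/(5 + 2) = (-30 + (14 - L) - 10)/7 = (-26 - L)/7 = -26/7 - L/7)
7*(x(3) + 1) + 0*(-46) = 7*((-26/7 - ⅐*3) + 1) + 0*(-46) = 7*((-26/7 - 3/7) + 1) + 0 = 7*(-29/7 + 1) + 0 = 7*(-22/7) + 0 = -22 + 0 = -22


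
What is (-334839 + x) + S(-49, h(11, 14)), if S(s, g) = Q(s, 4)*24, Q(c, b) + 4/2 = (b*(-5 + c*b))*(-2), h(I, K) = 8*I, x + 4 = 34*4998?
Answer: -126367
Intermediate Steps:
x = 169928 (x = -4 + 34*4998 = -4 + 169932 = 169928)
Q(c, b) = -2 - 2*b*(-5 + b*c) (Q(c, b) = -2 + (b*(-5 + c*b))*(-2) = -2 + (b*(-5 + b*c))*(-2) = -2 - 2*b*(-5 + b*c))
S(s, g) = 912 - 768*s (S(s, g) = (-2 + 10*4 - 2*s*4²)*24 = (-2 + 40 - 2*s*16)*24 = (-2 + 40 - 32*s)*24 = (38 - 32*s)*24 = 912 - 768*s)
(-334839 + x) + S(-49, h(11, 14)) = (-334839 + 169928) + (912 - 768*(-49)) = -164911 + (912 + 37632) = -164911 + 38544 = -126367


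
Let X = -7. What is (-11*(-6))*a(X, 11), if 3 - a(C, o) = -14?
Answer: 1122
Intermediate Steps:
a(C, o) = 17 (a(C, o) = 3 - 1*(-14) = 3 + 14 = 17)
(-11*(-6))*a(X, 11) = -11*(-6)*17 = 66*17 = 1122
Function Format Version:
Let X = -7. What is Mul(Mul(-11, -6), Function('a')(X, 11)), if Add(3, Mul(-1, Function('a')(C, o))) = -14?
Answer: 1122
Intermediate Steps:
Function('a')(C, o) = 17 (Function('a')(C, o) = Add(3, Mul(-1, -14)) = Add(3, 14) = 17)
Mul(Mul(-11, -6), Function('a')(X, 11)) = Mul(Mul(-11, -6), 17) = Mul(66, 17) = 1122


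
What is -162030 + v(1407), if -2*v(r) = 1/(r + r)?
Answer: -911904841/5628 ≈ -1.6203e+5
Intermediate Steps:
v(r) = -1/(4*r) (v(r) = -1/(2*(r + r)) = -1/(2*r)/2 = -1/(4*r))
-162030 + v(1407) = -162030 - ¼/1407 = -162030 - ¼*1/1407 = -162030 - 1/5628 = -911904841/5628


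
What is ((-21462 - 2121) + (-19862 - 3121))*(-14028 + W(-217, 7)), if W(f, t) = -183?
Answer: 661749426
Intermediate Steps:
((-21462 - 2121) + (-19862 - 3121))*(-14028 + W(-217, 7)) = ((-21462 - 2121) + (-19862 - 3121))*(-14028 - 183) = (-23583 - 22983)*(-14211) = -46566*(-14211) = 661749426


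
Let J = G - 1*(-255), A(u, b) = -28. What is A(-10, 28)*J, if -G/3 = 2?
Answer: -6972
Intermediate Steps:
G = -6 (G = -3*2 = -6)
J = 249 (J = -6 - 1*(-255) = -6 + 255 = 249)
A(-10, 28)*J = -28*249 = -6972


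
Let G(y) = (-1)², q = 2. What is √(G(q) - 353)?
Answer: 4*I*√22 ≈ 18.762*I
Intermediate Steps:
G(y) = 1
√(G(q) - 353) = √(1 - 353) = √(-352) = 4*I*√22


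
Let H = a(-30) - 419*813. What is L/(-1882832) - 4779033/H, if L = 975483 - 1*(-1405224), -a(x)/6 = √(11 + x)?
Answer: 44268621696042887/3468008562301552 - 3186022*I*√19/12893375477 ≈ 12.765 - 0.0010771*I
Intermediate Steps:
a(x) = -6*√(11 + x)
L = 2380707 (L = 975483 + 1405224 = 2380707)
H = -340647 - 6*I*√19 (H = -6*√(11 - 30) - 419*813 = -6*I*√19 - 340647 = -340647 - 6*I*√19 ≈ -3.4065e+5 - 26.153*I)
L/(-1882832) - 4779033/H = 2380707/(-1882832) - 4779033/(-340647 - 6*I*√19) = 2380707*(-1/1882832) - 4779033/(-340647 - 6*I*√19) = -340101/268976 - 4779033/(-340647 - 6*I*√19)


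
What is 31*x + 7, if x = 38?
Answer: 1185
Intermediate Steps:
31*x + 7 = 31*38 + 7 = 1178 + 7 = 1185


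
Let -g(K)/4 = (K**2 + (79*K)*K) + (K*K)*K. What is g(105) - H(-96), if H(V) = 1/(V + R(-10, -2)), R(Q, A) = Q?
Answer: -864800999/106 ≈ -8.1585e+6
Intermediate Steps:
g(K) = -320*K**2 - 4*K**3 (g(K) = -4*((K**2 + (79*K)*K) + (K*K)*K) = -4*((K**2 + 79*K**2) + K**2*K) = -4*(80*K**2 + K**3) = -4*(K**3 + 80*K**2) = -320*K**2 - 4*K**3)
H(V) = 1/(-10 + V) (H(V) = 1/(V - 10) = 1/(-10 + V))
g(105) - H(-96) = 4*105**2*(-80 - 1*105) - 1/(-10 - 96) = 4*11025*(-80 - 105) - 1/(-106) = 4*11025*(-185) - 1*(-1/106) = -8158500 + 1/106 = -864800999/106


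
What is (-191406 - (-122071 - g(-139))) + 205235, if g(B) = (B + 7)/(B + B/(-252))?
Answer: 4741448364/34889 ≈ 1.3590e+5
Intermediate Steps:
g(B) = 252*(7 + B)/(251*B) (g(B) = (7 + B)/(B + B*(-1/252)) = (7 + B)/(B - B/252) = (7 + B)/((251*B/252)) = (7 + B)*(252/(251*B)) = 252*(7 + B)/(251*B))
(-191406 - (-122071 - g(-139))) + 205235 = (-191406 - (-122071 - 252*(7 - 139)/(251*(-139)))) + 205235 = (-191406 - (-122071 - 252*(-1)*(-132)/(251*139))) + 205235 = (-191406 - (-122071 - 1*33264/34889)) + 205235 = (-191406 - (-122071 - 33264/34889)) + 205235 = (-191406 - 1*(-4258968383/34889)) + 205235 = (-191406 + 4258968383/34889) + 205235 = -2418995551/34889 + 205235 = 4741448364/34889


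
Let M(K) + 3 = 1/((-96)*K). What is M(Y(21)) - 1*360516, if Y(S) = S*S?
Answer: -15262932385/42336 ≈ -3.6052e+5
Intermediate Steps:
Y(S) = S²
M(K) = -3 - 1/(96*K) (M(K) = -3 + 1/((-96)*K) = -3 - 1/(96*K))
M(Y(21)) - 1*360516 = (-3 - 1/(96*(21²))) - 1*360516 = (-3 - 1/96/441) - 360516 = (-3 - 1/96*1/441) - 360516 = (-3 - 1/42336) - 360516 = -127009/42336 - 360516 = -15262932385/42336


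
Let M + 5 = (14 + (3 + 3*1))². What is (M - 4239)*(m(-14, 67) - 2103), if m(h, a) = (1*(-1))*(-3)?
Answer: 8072400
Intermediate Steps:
m(h, a) = 3 (m(h, a) = -1*(-3) = 3)
M = 395 (M = -5 + (14 + (3 + 3*1))² = -5 + (14 + (3 + 3))² = -5 + (14 + 6)² = -5 + 20² = -5 + 400 = 395)
(M - 4239)*(m(-14, 67) - 2103) = (395 - 4239)*(3 - 2103) = -3844*(-2100) = 8072400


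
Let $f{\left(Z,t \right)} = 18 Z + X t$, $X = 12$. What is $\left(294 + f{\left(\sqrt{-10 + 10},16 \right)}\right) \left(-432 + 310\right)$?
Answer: $-59292$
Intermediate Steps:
$f{\left(Z,t \right)} = 12 t + 18 Z$ ($f{\left(Z,t \right)} = 18 Z + 12 t = 12 t + 18 Z$)
$\left(294 + f{\left(\sqrt{-10 + 10},16 \right)}\right) \left(-432 + 310\right) = \left(294 + \left(12 \cdot 16 + 18 \sqrt{-10 + 10}\right)\right) \left(-432 + 310\right) = \left(294 + \left(192 + 18 \sqrt{0}\right)\right) \left(-122\right) = \left(294 + \left(192 + 18 \cdot 0\right)\right) \left(-122\right) = \left(294 + \left(192 + 0\right)\right) \left(-122\right) = \left(294 + 192\right) \left(-122\right) = 486 \left(-122\right) = -59292$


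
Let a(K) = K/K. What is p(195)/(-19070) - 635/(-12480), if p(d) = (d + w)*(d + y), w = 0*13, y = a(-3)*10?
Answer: -9735571/4759872 ≈ -2.0453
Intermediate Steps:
a(K) = 1
y = 10 (y = 1*10 = 10)
w = 0
p(d) = d*(10 + d) (p(d) = (d + 0)*(d + 10) = d*(10 + d))
p(195)/(-19070) - 635/(-12480) = (195*(10 + 195))/(-19070) - 635/(-12480) = (195*205)*(-1/19070) - 635*(-1/12480) = 39975*(-1/19070) + 127/2496 = -7995/3814 + 127/2496 = -9735571/4759872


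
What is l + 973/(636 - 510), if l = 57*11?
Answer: 11425/18 ≈ 634.72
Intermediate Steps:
l = 627
l + 973/(636 - 510) = 627 + 973/(636 - 510) = 627 + 973/126 = 627 + 973*(1/126) = 627 + 139/18 = 11425/18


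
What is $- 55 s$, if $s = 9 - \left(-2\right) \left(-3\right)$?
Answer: $-165$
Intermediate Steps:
$s = 3$ ($s = 9 - 6 = 3$)
$- 55 s = \left(-55\right) 3 = -165$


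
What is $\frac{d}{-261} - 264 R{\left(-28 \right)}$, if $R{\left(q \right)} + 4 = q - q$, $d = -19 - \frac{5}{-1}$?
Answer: $\frac{275630}{261} \approx 1056.1$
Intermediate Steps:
$d = -14$ ($d = -19 - 5 \left(-1\right) = -19 - -5 = -19 + 5 = -14$)
$R{\left(q \right)} = -4$ ($R{\left(q \right)} = -4 + \left(q - q\right) = -4 + 0 = -4$)
$\frac{d}{-261} - 264 R{\left(-28 \right)} = - \frac{14}{-261} - -1056 = \left(-14\right) \left(- \frac{1}{261}\right) + 1056 = \frac{14}{261} + 1056 = \frac{275630}{261}$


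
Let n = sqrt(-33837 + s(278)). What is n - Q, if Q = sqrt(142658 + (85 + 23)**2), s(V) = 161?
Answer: -sqrt(154322) + 2*I*sqrt(8419) ≈ -392.84 + 183.51*I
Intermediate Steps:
Q = sqrt(154322) (Q = sqrt(142658 + 108**2) = sqrt(142658 + 11664) = sqrt(154322) ≈ 392.84)
n = 2*I*sqrt(8419) (n = sqrt(-33837 + 161) = sqrt(-33676) = 2*I*sqrt(8419) ≈ 183.51*I)
n - Q = 2*I*sqrt(8419) - sqrt(154322) = -sqrt(154322) + 2*I*sqrt(8419)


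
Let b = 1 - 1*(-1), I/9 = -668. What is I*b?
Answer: -12024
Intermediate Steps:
I = -6012 (I = 9*(-668) = -6012)
b = 2 (b = 1 + 1 = 2)
I*b = -6012*2 = -12024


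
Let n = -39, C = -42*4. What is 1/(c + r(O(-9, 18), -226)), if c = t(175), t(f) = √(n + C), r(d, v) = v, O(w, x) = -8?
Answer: -226/51283 - 3*I*√23/51283 ≈ -0.0044069 - 0.00028055*I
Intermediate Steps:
C = -168
t(f) = 3*I*√23 (t(f) = √(-39 - 168) = √(-207) = 3*I*√23)
c = 3*I*√23 ≈ 14.387*I
1/(c + r(O(-9, 18), -226)) = 1/(3*I*√23 - 226) = 1/(-226 + 3*I*√23)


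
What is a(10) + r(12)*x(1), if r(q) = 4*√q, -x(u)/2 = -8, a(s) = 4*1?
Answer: 4 + 128*√3 ≈ 225.70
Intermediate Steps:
a(s) = 4
x(u) = 16 (x(u) = -2*(-8) = 16)
a(10) + r(12)*x(1) = 4 + (4*√12)*16 = 4 + (4*(2*√3))*16 = 4 + (8*√3)*16 = 4 + 128*√3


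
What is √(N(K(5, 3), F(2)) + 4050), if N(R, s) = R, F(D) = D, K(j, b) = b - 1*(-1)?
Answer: √4054 ≈ 63.671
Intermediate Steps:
K(j, b) = 1 + b (K(j, b) = b + 1 = 1 + b)
√(N(K(5, 3), F(2)) + 4050) = √((1 + 3) + 4050) = √(4 + 4050) = √4054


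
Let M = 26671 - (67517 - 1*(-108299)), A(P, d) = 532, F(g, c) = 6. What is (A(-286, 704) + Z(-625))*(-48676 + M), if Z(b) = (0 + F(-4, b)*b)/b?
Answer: -106427698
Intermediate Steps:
M = -149145 (M = 26671 - (67517 + 108299) = 26671 - 1*175816 = 26671 - 175816 = -149145)
Z(b) = 6 (Z(b) = (0 + 6*b)/b = (6*b)/b = 6)
(A(-286, 704) + Z(-625))*(-48676 + M) = (532 + 6)*(-48676 - 149145) = 538*(-197821) = -106427698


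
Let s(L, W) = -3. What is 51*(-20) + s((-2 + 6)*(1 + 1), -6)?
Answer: -1023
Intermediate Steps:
51*(-20) + s((-2 + 6)*(1 + 1), -6) = 51*(-20) - 3 = -1020 - 3 = -1023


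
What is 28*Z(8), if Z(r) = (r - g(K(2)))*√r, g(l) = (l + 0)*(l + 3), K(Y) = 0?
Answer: 448*√2 ≈ 633.57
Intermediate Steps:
g(l) = l*(3 + l)
Z(r) = r^(3/2) (Z(r) = (r - 0*(3 + 0))*√r = (r - 0*3)*√r = (r - 1*0)*√r = (r + 0)*√r = r*√r = r^(3/2))
28*Z(8) = 28*8^(3/2) = 28*(16*√2) = 448*√2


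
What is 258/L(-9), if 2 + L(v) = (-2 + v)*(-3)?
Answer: 258/31 ≈ 8.3226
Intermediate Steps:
L(v) = 4 - 3*v (L(v) = -2 + (-2 + v)*(-3) = -2 + (6 - 3*v) = 4 - 3*v)
258/L(-9) = 258/(4 - 3*(-9)) = 258/(4 + 27) = 258/31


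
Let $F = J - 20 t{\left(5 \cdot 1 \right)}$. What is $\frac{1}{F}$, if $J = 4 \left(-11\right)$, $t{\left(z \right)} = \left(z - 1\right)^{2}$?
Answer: $- \frac{1}{364} \approx -0.0027473$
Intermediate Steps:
$t{\left(z \right)} = \left(-1 + z\right)^{2}$
$J = -44$
$F = -364$ ($F = -44 - 20 \left(-1 + 5 \cdot 1\right)^{2} = -44 - 20 \left(-1 + 5\right)^{2} = -44 - 20 \cdot 4^{2} = -44 - 320 = -364$)
$\frac{1}{F} = \frac{1}{-364} = - \frac{1}{364}$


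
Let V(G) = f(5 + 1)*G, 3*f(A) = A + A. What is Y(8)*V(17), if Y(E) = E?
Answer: 544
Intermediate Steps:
f(A) = 2*A/3 (f(A) = (A + A)/3 = (2*A)/3 = 2*A/3)
V(G) = 4*G (V(G) = (2*(5 + 1)/3)*G = ((⅔)*6)*G = 4*G)
Y(8)*V(17) = 8*(4*17) = 8*68 = 544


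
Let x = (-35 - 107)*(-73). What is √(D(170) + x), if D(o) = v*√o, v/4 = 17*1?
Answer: √(10366 + 68*√170) ≈ 106.08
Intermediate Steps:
x = 10366 (x = -142*(-73) = 10366)
v = 68 (v = 4*(17*1) = 4*17 = 68)
D(o) = 68*√o
√(D(170) + x) = √(68*√170 + 10366) = √(10366 + 68*√170)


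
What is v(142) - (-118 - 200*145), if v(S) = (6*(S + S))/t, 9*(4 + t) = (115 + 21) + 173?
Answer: 2654850/91 ≈ 29174.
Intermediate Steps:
t = 91/3 (t = -4 + ((115 + 21) + 173)/9 = -4 + (136 + 173)/9 = -4 + (⅑)*309 = -4 + 103/3 = 91/3 ≈ 30.333)
v(S) = 36*S/91 (v(S) = (6*(S + S))/(91/3) = (6*(2*S))*(3/91) = (12*S)*(3/91) = 36*S/91)
v(142) - (-118 - 200*145) = (36/91)*142 - (-118 - 200*145) = 5112/91 - (-118 - 29000) = 5112/91 - 1*(-29118) = 5112/91 + 29118 = 2654850/91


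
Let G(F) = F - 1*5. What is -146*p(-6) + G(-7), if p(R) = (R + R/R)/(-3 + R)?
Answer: -838/9 ≈ -93.111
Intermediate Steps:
G(F) = -5 + F (G(F) = F - 5 = -5 + F)
p(R) = (1 + R)/(-3 + R) (p(R) = (R + 1)/(-3 + R) = (1 + R)/(-3 + R))
-146*p(-6) + G(-7) = -146*(1 - 6)/(-3 - 6) + (-5 - 7) = -146*(-5)/(-9) - 12 = -(-146)*(-5)/9 - 12 = -146*5/9 - 12 = -730/9 - 12 = -838/9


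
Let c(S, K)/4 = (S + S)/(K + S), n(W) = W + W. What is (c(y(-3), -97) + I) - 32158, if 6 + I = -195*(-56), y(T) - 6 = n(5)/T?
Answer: -6012116/283 ≈ -21244.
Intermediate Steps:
n(W) = 2*W
y(T) = 6 + 10/T (y(T) = 6 + (2*5)/T = 6 + 10/T)
I = 10914 (I = -6 - 195*(-56) = -6 + 10920 = 10914)
c(S, K) = 8*S/(K + S) (c(S, K) = 4*((S + S)/(K + S)) = 4*((2*S)/(K + S)) = 4*(2*S/(K + S)) = 8*S/(K + S))
(c(y(-3), -97) + I) - 32158 = (8*(6 + 10/(-3))/(-97 + (6 + 10/(-3))) + 10914) - 32158 = (8*(6 + 10*(-⅓))/(-97 + (6 + 10*(-⅓))) + 10914) - 32158 = (8*(6 - 10/3)/(-97 + (6 - 10/3)) + 10914) - 32158 = (8*(8/3)/(-97 + 8/3) + 10914) - 32158 = (8*(8/3)/(-283/3) + 10914) - 32158 = (8*(8/3)*(-3/283) + 10914) - 32158 = (-64/283 + 10914) - 32158 = 3088598/283 - 32158 = -6012116/283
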